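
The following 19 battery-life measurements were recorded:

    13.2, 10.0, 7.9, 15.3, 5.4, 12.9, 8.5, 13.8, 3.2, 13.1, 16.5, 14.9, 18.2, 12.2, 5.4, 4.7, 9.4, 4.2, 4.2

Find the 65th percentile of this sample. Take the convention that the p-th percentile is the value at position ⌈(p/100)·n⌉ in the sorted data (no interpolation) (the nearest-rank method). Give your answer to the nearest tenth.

Sorted: 3.2, 4.2, 4.2, 4.7, 5.4, 5.4, 7.9, 8.5, 9.4, 10.0, 12.2, 12.9, 13.1, 13.2, 13.8, 14.9, 15.3, 16.5, 18.2.
n = 19.
Position = ⌈65/100 · 19⌉ = ⌈12.35⌉ = 13.
The value at rank 13 is 13.1.

13.1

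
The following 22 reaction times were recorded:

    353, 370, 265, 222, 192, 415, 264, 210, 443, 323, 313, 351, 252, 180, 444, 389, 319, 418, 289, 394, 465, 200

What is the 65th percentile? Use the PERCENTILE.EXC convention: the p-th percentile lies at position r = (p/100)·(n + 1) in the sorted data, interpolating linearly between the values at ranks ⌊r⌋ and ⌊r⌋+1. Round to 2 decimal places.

369.15

Sorted: 180, 192, 200, 210, 222, 252, 264, 265, 289, 313, 319, 323, 351, 353, 370, 389, 394, 415, 418, 443, 444, 465.
n = 22.
r = (65/100)·(22 + 1) = 14.95.
Rank 14 is 353 and rank 15 is 370.
Interpolate: 353 + 0.95·(370 − 353) = 353 + 0.95·17 = 369.15.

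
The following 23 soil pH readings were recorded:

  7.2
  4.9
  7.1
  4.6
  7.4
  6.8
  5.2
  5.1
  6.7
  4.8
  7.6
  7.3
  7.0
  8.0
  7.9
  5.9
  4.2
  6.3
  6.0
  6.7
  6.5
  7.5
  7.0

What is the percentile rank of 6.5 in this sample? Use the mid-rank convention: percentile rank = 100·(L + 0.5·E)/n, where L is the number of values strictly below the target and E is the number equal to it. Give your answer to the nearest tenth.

Sorted: 4.2, 4.6, 4.8, 4.9, 5.1, 5.2, 5.9, 6.0, 6.3, 6.5, 6.7, 6.7, 6.8, 7.0, 7.0, 7.1, 7.2, 7.3, 7.4, 7.5, 7.6, 7.9, 8.0.
Count below 6.5: L = 9; count equal: E = 1; n = 23.
Percentile rank = 100·(9 + 0.5·1)/23 = 100·9.5/23 = 41.3.

41.3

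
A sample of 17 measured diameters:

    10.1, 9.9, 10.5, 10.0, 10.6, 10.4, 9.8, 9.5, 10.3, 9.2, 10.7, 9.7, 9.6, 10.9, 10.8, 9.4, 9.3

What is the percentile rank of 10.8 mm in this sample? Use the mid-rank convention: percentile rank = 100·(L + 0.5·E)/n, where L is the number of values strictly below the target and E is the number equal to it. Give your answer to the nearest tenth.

Sorted: 9.2, 9.3, 9.4, 9.5, 9.6, 9.7, 9.8, 9.9, 10.0, 10.1, 10.3, 10.4, 10.5, 10.6, 10.7, 10.8, 10.9.
Count below 10.8: L = 15; count equal: E = 1; n = 17.
Percentile rank = 100·(15 + 0.5·1)/17 = 100·15.5/17 = 91.18.

91.2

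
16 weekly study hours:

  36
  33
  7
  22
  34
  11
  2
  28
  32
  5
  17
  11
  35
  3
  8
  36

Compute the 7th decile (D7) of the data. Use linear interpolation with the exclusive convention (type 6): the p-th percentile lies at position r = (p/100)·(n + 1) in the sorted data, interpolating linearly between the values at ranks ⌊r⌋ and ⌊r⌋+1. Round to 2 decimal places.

32.90

Sorted: 2, 3, 5, 7, 8, 11, 11, 17, 22, 28, 32, 33, 34, 35, 36, 36.
n = 16.
r = (70/100)·(16 + 1) = 11.9.
Rank 11 is 32 and rank 12 is 33.
Interpolate: 32 + 0.9·(33 − 32) = 32 + 0.9·1 = 32.9.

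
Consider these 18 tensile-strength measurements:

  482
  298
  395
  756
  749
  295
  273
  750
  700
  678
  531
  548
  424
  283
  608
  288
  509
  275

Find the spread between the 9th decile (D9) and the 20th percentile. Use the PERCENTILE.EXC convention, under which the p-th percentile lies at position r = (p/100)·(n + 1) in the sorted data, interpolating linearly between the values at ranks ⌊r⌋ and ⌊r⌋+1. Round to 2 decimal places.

Sorted: 273, 275, 283, 288, 295, 298, 395, 424, 482, 509, 531, 548, 608, 678, 700, 749, 750, 756.
n = 18.
P20: r = 3.8; ranks 3–4 are 283, 288; interpolating gives 287.
P90: r = 17.1; ranks 17–18 are 750, 756; interpolating gives 750.6.
Difference: 750.6 − 287 = 463.6.

463.60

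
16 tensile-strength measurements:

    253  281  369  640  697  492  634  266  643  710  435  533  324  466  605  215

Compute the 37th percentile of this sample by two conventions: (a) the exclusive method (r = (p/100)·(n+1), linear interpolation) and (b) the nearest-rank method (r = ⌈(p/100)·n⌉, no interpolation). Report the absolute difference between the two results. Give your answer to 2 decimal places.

19.14

Sorted: 215, 253, 266, 281, 324, 369, 435, 466, 492, 533, 605, 634, 640, 643, 697, 710.
n = 16.
(a) r = 6.29; between ranks 6 (369) and 7 (435): 388.14.
(b) the nearest-rank method: rank 6 → 369.
|388.14 − 369| = 19.14.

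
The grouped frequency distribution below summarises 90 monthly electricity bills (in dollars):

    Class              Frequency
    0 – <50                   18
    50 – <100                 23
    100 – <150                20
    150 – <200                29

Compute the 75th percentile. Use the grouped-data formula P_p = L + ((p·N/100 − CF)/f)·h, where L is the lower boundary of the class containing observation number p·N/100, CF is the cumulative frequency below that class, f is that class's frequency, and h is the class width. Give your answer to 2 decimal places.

N = 90; target position k = 75/100 · 90 = 67.5.
Cumulative frequencies: 18, 41, 61, 90.
Observation 67.5 falls in the class 150 – <200.
L = 150, CF = 61, f = 29, h = 50.
P75 = 150 + ((67.5 − 61)/29)·50 = 150 + 11.2069 = 161.207.

161.21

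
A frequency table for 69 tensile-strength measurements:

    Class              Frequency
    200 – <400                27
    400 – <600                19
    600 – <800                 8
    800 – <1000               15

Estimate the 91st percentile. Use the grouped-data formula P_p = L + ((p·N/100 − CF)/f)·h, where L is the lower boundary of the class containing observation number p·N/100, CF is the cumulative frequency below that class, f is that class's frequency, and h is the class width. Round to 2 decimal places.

917.20

N = 69; target position k = 91/100 · 69 = 62.79.
Cumulative frequencies: 27, 46, 54, 69.
Observation 62.79 falls in the class 800 – <1000.
L = 800, CF = 54, f = 15, h = 200.
P91 = 800 + ((62.79 − 54)/15)·200 = 800 + 117.2 = 917.2.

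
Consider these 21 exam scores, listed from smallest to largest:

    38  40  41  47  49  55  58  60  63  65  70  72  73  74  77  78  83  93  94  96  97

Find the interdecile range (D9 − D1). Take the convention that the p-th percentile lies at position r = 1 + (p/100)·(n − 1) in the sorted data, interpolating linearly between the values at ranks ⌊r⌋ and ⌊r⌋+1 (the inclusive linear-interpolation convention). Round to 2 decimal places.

n = 21.
P10: r = 3 (integer) → 41.
P90: r = 19 (integer) → 94.
Difference: 94 − 41 = 53.

53.00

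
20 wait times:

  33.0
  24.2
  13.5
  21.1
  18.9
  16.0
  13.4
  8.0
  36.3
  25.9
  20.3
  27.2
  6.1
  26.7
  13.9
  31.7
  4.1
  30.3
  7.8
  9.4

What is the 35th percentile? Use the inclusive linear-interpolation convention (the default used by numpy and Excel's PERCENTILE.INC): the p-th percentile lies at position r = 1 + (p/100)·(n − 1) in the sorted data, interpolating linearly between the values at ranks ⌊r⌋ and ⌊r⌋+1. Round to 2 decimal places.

13.76

Sorted: 4.1, 6.1, 7.8, 8.0, 9.4, 13.4, 13.5, 13.9, 16.0, 18.9, 20.3, 21.1, 24.2, 25.9, 26.7, 27.2, 30.3, 31.7, 33.0, 36.3.
n = 20.
r = 1 + (35/100)·(20 − 1) = 1 + 6.65 = 7.65.
Rank 7 is 13.5 and rank 8 is 13.9.
Interpolate: 13.5 + 0.65·(13.9 − 13.5) = 13.5 + 0.65·0.4 = 13.76.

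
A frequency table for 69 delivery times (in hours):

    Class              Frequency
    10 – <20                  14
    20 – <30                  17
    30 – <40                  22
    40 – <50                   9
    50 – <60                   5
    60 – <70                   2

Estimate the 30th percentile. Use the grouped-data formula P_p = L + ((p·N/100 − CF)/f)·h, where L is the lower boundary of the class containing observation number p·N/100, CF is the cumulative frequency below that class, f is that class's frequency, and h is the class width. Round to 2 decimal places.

23.94

N = 69; target position k = 30/100 · 69 = 20.7.
Cumulative frequencies: 14, 31, 53, 62, 67, 69.
Observation 20.7 falls in the class 20 – <30.
L = 20, CF = 14, f = 17, h = 10.
P30 = 20 + ((20.7 − 14)/17)·10 = 20 + 3.94118 = 23.9412.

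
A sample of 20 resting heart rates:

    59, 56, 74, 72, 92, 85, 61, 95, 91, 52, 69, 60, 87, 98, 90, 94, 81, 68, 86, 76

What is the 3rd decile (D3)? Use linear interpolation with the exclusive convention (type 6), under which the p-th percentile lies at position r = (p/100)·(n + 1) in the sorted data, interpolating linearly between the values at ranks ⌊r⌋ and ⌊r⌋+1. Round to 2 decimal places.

Sorted: 52, 56, 59, 60, 61, 68, 69, 72, 74, 76, 81, 85, 86, 87, 90, 91, 92, 94, 95, 98.
n = 20.
r = (30/100)·(20 + 1) = 6.3.
Rank 6 is 68 and rank 7 is 69.
Interpolate: 68 + 0.3·(69 − 68) = 68 + 0.3·1 = 68.3.

68.30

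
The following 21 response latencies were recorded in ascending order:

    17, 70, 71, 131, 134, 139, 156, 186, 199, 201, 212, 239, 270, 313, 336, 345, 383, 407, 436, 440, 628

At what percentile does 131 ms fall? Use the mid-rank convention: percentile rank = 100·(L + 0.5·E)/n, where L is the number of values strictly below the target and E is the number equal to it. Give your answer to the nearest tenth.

Count below 131: L = 3; count equal: E = 1; n = 21.
Percentile rank = 100·(3 + 0.5·1)/21 = 100·3.5/21 = 16.67.

16.7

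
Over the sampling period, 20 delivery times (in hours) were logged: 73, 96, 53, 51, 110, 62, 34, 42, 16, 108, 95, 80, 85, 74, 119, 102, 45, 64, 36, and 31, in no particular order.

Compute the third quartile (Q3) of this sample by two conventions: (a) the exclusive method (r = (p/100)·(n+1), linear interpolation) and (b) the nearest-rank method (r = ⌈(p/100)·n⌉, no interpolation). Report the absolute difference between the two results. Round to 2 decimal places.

Sorted: 16, 31, 34, 36, 42, 45, 51, 53, 62, 64, 73, 74, 80, 85, 95, 96, 102, 108, 110, 119.
n = 20.
(a) r = 15.75; between ranks 15 (95) and 16 (96): 95.75.
(b) the nearest-rank method: rank 15 → 95.
|95.75 − 95| = 0.75.

0.75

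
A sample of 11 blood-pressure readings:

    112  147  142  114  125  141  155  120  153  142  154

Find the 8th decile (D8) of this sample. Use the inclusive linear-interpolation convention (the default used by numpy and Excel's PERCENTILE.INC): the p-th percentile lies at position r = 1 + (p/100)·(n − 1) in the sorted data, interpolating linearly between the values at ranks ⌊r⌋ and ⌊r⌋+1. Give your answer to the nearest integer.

153

Sorted: 112, 114, 120, 125, 141, 142, 142, 147, 153, 154, 155.
n = 11.
r = 1 + (80/100)·(11 − 1) = 1 + 8 = 9.
r is an integer, so P80 is the value at rank 9: 153.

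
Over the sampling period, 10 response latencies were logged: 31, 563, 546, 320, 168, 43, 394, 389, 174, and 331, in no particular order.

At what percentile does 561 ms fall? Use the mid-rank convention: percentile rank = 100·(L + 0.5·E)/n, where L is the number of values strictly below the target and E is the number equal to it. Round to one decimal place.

90.0

Sorted: 31, 43, 168, 174, 320, 331, 389, 394, 546, 563.
Count below 561: L = 9; count equal: E = 0; n = 10.
Percentile rank = 100·(9 + 0.5·0)/10 = 100·9/10 = 90.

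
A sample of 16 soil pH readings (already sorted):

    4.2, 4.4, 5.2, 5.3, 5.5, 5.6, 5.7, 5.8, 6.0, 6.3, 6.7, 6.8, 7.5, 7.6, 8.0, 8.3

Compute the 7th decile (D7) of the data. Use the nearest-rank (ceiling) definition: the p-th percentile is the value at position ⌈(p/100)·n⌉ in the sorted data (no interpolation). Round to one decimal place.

n = 16.
Position = ⌈70/100 · 16⌉ = ⌈11.2⌉ = 12.
The value at rank 12 is 6.8.

6.8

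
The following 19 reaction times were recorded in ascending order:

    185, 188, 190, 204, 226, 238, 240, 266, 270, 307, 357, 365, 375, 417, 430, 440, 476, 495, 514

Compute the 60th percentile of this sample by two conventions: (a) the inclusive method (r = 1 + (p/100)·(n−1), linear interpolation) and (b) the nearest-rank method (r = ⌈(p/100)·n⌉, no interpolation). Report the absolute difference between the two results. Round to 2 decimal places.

n = 19.
(a) r = 11.8; between ranks 11 (357) and 12 (365): 363.4.
(b) the nearest-rank method: rank 12 → 365.
|363.4 − 365| = 1.6.

1.60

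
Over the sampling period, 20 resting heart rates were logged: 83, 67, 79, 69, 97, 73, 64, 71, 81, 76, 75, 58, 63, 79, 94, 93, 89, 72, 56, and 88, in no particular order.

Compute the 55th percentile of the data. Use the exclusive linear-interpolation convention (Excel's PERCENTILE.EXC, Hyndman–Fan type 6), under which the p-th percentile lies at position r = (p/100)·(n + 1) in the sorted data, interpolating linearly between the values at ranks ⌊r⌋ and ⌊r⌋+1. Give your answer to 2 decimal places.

Sorted: 56, 58, 63, 64, 67, 69, 71, 72, 73, 75, 76, 79, 79, 81, 83, 88, 89, 93, 94, 97.
n = 20.
r = (55/100)·(20 + 1) = 11.55.
Rank 11 is 76 and rank 12 is 79.
Interpolate: 76 + 0.55·(79 − 76) = 76 + 0.55·3 = 77.65.

77.65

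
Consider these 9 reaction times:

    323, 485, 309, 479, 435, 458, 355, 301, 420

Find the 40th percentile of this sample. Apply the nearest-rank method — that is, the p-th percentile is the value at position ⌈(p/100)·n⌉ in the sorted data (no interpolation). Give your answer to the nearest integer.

Sorted: 301, 309, 323, 355, 420, 435, 458, 479, 485.
n = 9.
Position = ⌈40/100 · 9⌉ = ⌈3.6⌉ = 4.
The value at rank 4 is 355.

355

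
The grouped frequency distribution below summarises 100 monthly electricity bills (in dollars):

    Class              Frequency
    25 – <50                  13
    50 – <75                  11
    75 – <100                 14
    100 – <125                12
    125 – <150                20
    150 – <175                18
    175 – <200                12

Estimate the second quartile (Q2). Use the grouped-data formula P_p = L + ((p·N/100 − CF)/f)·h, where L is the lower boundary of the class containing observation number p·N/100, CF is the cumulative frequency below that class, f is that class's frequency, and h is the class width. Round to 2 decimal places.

125.00

N = 100; target position k = 50/100 · 100 = 50.
Cumulative frequencies: 13, 24, 38, 50, 70, 88, 100.
Observation 50 falls in the class 100 – <125.
L = 100, CF = 38, f = 12, h = 25.
P50 = 100 + ((50 − 38)/12)·25 = 100 + 25 = 125.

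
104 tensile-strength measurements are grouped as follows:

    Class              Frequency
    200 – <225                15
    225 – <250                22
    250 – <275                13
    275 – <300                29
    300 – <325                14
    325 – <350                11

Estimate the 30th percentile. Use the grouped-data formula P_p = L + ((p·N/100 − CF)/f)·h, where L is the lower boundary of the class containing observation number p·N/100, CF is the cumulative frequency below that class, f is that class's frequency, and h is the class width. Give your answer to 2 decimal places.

243.41

N = 104; target position k = 30/100 · 104 = 31.2.
Cumulative frequencies: 15, 37, 50, 79, 93, 104.
Observation 31.2 falls in the class 225 – <250.
L = 225, CF = 15, f = 22, h = 25.
P30 = 225 + ((31.2 − 15)/22)·25 = 225 + 18.4091 = 243.409.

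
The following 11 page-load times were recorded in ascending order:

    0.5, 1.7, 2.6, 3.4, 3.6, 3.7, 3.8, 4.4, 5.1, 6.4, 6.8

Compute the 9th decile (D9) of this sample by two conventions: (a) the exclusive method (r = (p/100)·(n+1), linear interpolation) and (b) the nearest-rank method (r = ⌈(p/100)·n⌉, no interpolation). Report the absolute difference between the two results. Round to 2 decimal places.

0.32

n = 11.
(a) r = 10.8; between ranks 10 (6.4) and 11 (6.8): 6.72.
(b) the nearest-rank method: rank 10 → 6.4.
|6.72 − 6.4| = 0.32.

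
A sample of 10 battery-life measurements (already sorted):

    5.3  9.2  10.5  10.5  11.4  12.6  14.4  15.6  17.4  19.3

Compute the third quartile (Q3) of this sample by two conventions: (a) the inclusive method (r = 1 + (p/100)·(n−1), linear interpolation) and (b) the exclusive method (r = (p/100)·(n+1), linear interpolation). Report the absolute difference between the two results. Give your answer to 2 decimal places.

n = 10.
(a) r = 7.75; between ranks 7 (14.4) and 8 (15.6): 15.3.
(b) r = 8.25; between ranks 8 (15.6) and 9 (17.4): 16.05.
|15.3 − 16.05| = 0.75.

0.75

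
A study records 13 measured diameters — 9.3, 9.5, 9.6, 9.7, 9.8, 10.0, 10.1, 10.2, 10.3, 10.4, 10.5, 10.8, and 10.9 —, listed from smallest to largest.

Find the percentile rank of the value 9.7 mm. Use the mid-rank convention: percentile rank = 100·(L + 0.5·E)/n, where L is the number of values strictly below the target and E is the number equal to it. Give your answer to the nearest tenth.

26.9

Count below 9.7: L = 3; count equal: E = 1; n = 13.
Percentile rank = 100·(3 + 0.5·1)/13 = 100·3.5/13 = 26.92.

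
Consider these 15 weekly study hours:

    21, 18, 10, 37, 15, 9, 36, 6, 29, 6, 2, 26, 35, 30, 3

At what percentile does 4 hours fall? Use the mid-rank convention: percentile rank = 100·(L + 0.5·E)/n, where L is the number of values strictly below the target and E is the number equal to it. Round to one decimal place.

Sorted: 2, 3, 6, 6, 9, 10, 15, 18, 21, 26, 29, 30, 35, 36, 37.
Count below 4: L = 2; count equal: E = 0; n = 15.
Percentile rank = 100·(2 + 0.5·0)/15 = 100·2/15 = 13.33.

13.3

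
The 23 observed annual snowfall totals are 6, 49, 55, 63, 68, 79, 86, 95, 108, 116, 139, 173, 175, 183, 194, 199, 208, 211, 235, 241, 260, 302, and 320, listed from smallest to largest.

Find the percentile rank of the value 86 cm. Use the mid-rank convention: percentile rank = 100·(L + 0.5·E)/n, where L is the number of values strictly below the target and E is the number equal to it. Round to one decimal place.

28.3

Count below 86: L = 6; count equal: E = 1; n = 23.
Percentile rank = 100·(6 + 0.5·1)/23 = 100·6.5/23 = 28.26.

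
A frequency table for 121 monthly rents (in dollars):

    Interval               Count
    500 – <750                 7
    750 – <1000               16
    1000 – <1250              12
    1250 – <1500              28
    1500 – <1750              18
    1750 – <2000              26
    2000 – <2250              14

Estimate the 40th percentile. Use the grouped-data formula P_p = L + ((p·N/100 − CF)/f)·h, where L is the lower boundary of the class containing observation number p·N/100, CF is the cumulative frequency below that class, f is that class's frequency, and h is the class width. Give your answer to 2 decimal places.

N = 121; target position k = 40/100 · 121 = 48.4.
Cumulative frequencies: 7, 23, 35, 63, 81, 107, 121.
Observation 48.4 falls in the class 1250 – <1500.
L = 1250, CF = 35, f = 28, h = 250.
P40 = 1250 + ((48.4 − 35)/28)·250 = 1250 + 119.643 = 1369.64.

1369.64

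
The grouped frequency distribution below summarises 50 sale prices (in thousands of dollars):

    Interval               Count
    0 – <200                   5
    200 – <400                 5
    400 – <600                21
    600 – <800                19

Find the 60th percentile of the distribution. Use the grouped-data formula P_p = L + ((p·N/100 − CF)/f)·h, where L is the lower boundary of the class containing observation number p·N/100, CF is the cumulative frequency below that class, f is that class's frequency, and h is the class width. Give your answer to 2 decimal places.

590.48

N = 50; target position k = 60/100 · 50 = 30.
Cumulative frequencies: 5, 10, 31, 50.
Observation 30 falls in the class 400 – <600.
L = 400, CF = 10, f = 21, h = 200.
P60 = 400 + ((30 − 10)/21)·200 = 400 + 190.476 = 590.476.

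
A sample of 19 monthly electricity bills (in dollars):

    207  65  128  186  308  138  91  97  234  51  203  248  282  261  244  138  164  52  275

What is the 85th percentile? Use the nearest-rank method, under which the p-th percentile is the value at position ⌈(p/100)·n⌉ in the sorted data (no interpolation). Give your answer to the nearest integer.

275

Sorted: 51, 52, 65, 91, 97, 128, 138, 138, 164, 186, 203, 207, 234, 244, 248, 261, 275, 282, 308.
n = 19.
Position = ⌈85/100 · 19⌉ = ⌈16.15⌉ = 17.
The value at rank 17 is 275.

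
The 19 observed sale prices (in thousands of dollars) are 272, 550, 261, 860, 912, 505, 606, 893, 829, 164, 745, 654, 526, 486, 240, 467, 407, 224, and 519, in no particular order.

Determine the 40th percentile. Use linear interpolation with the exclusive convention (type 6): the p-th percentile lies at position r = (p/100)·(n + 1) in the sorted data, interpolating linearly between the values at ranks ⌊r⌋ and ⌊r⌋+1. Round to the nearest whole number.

486

Sorted: 164, 224, 240, 261, 272, 407, 467, 486, 505, 519, 526, 550, 606, 654, 745, 829, 860, 893, 912.
n = 19.
r = (40/100)·(19 + 1) = 8.
r is an integer, so P40 is the value at rank 8: 486.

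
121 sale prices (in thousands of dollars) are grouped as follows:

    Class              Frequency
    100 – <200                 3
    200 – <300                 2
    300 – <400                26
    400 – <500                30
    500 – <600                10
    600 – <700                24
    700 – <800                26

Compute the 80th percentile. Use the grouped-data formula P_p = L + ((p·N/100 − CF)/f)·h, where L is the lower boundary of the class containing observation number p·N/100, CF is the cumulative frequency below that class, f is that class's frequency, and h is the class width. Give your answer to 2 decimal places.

N = 121; target position k = 80/100 · 121 = 96.8.
Cumulative frequencies: 3, 5, 31, 61, 71, 95, 121.
Observation 96.8 falls in the class 700 – <800.
L = 700, CF = 95, f = 26, h = 100.
P80 = 700 + ((96.8 − 95)/26)·100 = 700 + 6.92308 = 706.923.

706.92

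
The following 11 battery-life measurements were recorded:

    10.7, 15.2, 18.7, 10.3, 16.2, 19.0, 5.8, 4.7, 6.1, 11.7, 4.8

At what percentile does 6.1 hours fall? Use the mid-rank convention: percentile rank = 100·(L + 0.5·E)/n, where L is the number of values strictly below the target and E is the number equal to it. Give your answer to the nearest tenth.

Sorted: 4.7, 4.8, 5.8, 6.1, 10.3, 10.7, 11.7, 15.2, 16.2, 18.7, 19.0.
Count below 6.1: L = 3; count equal: E = 1; n = 11.
Percentile rank = 100·(3 + 0.5·1)/11 = 100·3.5/11 = 31.82.

31.8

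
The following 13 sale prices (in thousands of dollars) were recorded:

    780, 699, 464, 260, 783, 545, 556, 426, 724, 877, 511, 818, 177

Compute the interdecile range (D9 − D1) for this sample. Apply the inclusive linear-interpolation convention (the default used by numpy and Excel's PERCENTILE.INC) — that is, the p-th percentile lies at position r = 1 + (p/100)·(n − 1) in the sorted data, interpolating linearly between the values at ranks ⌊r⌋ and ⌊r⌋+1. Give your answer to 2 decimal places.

Sorted: 177, 260, 426, 464, 511, 545, 556, 699, 724, 780, 783, 818, 877.
n = 13.
P10: r = 2.2; ranks 2–3 are 260, 426; interpolating gives 293.2.
P90: r = 11.8; ranks 11–12 are 783, 818; interpolating gives 811.
Difference: 811 − 293.2 = 517.8.

517.80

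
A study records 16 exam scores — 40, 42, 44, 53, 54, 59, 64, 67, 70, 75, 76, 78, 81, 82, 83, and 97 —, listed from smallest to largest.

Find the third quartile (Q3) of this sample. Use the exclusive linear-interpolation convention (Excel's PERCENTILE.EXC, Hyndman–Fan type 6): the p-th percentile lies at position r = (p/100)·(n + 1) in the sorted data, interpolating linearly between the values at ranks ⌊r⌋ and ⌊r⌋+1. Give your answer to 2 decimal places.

80.25

n = 16.
r = (75/100)·(16 + 1) = 12.75.
Rank 12 is 78 and rank 13 is 81.
Interpolate: 78 + 0.75·(81 − 78) = 78 + 0.75·3 = 80.25.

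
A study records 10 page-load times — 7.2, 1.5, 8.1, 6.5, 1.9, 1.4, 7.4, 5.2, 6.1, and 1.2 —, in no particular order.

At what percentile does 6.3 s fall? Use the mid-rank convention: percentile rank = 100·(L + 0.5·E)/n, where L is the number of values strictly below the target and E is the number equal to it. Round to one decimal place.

60.0

Sorted: 1.2, 1.4, 1.5, 1.9, 5.2, 6.1, 6.5, 7.2, 7.4, 8.1.
Count below 6.3: L = 6; count equal: E = 0; n = 10.
Percentile rank = 100·(6 + 0.5·0)/10 = 100·6/10 = 60.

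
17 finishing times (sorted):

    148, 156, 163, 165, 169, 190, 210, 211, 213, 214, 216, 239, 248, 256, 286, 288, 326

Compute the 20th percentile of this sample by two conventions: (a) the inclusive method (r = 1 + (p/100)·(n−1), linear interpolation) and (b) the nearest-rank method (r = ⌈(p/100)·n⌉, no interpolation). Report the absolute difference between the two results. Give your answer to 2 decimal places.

n = 17.
(a) r = 4.2; between ranks 4 (165) and 5 (169): 165.8.
(b) the nearest-rank method: rank 4 → 165.
|165.8 − 165| = 0.8.

0.80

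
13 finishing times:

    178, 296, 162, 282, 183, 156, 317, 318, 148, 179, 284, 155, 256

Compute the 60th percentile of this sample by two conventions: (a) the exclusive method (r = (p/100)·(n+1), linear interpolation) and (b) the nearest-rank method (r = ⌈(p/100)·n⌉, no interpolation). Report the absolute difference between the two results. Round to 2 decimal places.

Sorted: 148, 155, 156, 162, 178, 179, 183, 256, 282, 284, 296, 317, 318.
n = 13.
(a) r = 8.4; between ranks 8 (256) and 9 (282): 266.4.
(b) the nearest-rank method: rank 8 → 256.
|266.4 − 256| = 10.4.

10.40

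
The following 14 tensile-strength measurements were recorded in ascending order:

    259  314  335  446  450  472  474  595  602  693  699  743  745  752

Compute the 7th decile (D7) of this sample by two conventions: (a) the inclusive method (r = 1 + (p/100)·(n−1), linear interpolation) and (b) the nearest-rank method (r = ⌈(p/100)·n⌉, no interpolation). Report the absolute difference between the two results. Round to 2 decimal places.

0.60

n = 14.
(a) r = 10.1; between ranks 10 (693) and 11 (699): 693.6.
(b) the nearest-rank method: rank 10 → 693.
|693.6 − 693| = 0.6.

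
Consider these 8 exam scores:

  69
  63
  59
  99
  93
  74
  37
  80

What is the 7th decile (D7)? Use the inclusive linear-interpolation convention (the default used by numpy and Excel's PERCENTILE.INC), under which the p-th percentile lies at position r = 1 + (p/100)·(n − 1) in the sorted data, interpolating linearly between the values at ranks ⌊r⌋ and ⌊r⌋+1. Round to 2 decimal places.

79.40

Sorted: 37, 59, 63, 69, 74, 80, 93, 99.
n = 8.
r = 1 + (70/100)·(8 − 1) = 1 + 4.9 = 5.9.
Rank 5 is 74 and rank 6 is 80.
Interpolate: 74 + 0.9·(80 − 74) = 74 + 0.9·6 = 79.4.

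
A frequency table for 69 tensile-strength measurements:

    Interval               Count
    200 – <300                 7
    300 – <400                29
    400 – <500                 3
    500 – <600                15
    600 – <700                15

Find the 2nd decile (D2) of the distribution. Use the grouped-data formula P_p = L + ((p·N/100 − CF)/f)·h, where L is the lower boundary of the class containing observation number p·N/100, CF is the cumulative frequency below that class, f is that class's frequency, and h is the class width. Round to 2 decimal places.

N = 69; target position k = 20/100 · 69 = 13.8.
Cumulative frequencies: 7, 36, 39, 54, 69.
Observation 13.8 falls in the class 300 – <400.
L = 300, CF = 7, f = 29, h = 100.
P20 = 300 + ((13.8 − 7)/29)·100 = 300 + 23.4483 = 323.448.

323.45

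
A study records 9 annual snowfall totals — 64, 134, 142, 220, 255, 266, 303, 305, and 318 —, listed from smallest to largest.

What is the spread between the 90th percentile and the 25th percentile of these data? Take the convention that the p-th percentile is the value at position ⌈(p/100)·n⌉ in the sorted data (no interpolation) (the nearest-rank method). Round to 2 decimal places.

176.00

n = 9.
P25: rank ⌈25/100·9⌉ = 3 → 142.
P90: rank ⌈90/100·9⌉ = 9 → 318.
Difference: 318 − 142 = 176.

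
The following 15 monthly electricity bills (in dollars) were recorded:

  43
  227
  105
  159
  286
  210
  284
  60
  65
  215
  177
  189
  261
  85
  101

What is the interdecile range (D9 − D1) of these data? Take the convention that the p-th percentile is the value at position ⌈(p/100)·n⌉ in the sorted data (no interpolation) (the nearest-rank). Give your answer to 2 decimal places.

224.00

Sorted: 43, 60, 65, 85, 101, 105, 159, 177, 189, 210, 215, 227, 261, 284, 286.
n = 15.
P10: rank ⌈10/100·15⌉ = 2 → 60.
P90: rank ⌈90/100·15⌉ = 14 → 284.
Difference: 284 − 60 = 224.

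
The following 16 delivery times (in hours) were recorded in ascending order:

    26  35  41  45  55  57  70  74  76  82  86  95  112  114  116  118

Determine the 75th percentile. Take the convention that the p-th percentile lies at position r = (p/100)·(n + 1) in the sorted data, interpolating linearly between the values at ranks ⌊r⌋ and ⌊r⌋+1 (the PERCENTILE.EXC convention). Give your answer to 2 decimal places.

107.75

n = 16.
r = (75/100)·(16 + 1) = 12.75.
Rank 12 is 95 and rank 13 is 112.
Interpolate: 95 + 0.75·(112 − 95) = 95 + 0.75·17 = 107.75.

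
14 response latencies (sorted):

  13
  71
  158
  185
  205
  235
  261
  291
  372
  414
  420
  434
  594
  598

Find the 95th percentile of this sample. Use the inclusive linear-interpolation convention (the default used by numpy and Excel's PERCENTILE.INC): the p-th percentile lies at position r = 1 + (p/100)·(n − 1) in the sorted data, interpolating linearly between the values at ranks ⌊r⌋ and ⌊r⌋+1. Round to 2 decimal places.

595.40

n = 14.
r = 1 + (95/100)·(14 − 1) = 1 + 12.35 = 13.35.
Rank 13 is 594 and rank 14 is 598.
Interpolate: 594 + 0.35·(598 − 594) = 594 + 0.35·4 = 595.4.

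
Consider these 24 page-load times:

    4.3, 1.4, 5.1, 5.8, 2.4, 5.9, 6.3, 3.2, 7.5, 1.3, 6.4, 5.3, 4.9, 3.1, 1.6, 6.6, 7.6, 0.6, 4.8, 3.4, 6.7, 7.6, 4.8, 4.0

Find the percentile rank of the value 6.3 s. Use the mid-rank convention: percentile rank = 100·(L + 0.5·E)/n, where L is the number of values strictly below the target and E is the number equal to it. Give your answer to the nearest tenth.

72.9

Sorted: 0.6, 1.3, 1.4, 1.6, 2.4, 3.1, 3.2, 3.4, 4.0, 4.3, 4.8, 4.8, 4.9, 5.1, 5.3, 5.8, 5.9, 6.3, 6.4, 6.6, 6.7, 7.5, 7.6, 7.6.
Count below 6.3: L = 17; count equal: E = 1; n = 24.
Percentile rank = 100·(17 + 0.5·1)/24 = 100·17.5/24 = 72.92.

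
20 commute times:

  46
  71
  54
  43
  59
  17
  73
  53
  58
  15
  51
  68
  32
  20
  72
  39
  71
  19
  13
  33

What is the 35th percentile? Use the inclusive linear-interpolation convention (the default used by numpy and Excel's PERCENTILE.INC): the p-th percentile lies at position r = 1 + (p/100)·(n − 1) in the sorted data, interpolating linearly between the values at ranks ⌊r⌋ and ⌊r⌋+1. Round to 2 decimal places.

Sorted: 13, 15, 17, 19, 20, 32, 33, 39, 43, 46, 51, 53, 54, 58, 59, 68, 71, 71, 72, 73.
n = 20.
r = 1 + (35/100)·(20 − 1) = 1 + 6.65 = 7.65.
Rank 7 is 33 and rank 8 is 39.
Interpolate: 33 + 0.65·(39 − 33) = 33 + 0.65·6 = 36.9.

36.90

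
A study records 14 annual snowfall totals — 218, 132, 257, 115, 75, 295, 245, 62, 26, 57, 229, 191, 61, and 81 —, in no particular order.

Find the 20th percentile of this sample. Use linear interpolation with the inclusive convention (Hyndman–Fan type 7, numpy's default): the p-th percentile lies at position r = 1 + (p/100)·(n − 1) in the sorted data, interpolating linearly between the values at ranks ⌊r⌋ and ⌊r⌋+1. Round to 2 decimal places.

Sorted: 26, 57, 61, 62, 75, 81, 115, 132, 191, 218, 229, 245, 257, 295.
n = 14.
r = 1 + (20/100)·(14 − 1) = 1 + 2.6 = 3.6.
Rank 3 is 61 and rank 4 is 62.
Interpolate: 61 + 0.6·(62 − 61) = 61 + 0.6·1 = 61.6.

61.60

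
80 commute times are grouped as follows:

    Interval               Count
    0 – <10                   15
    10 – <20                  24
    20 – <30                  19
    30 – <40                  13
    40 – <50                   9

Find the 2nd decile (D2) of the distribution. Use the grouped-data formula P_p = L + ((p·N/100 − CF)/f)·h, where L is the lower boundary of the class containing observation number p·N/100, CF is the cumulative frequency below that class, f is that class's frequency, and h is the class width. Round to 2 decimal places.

N = 80; target position k = 20/100 · 80 = 16.
Cumulative frequencies: 15, 39, 58, 71, 80.
Observation 16 falls in the class 10 – <20.
L = 10, CF = 15, f = 24, h = 10.
P20 = 10 + ((16 − 15)/24)·10 = 10 + 0.416667 = 10.4167.

10.42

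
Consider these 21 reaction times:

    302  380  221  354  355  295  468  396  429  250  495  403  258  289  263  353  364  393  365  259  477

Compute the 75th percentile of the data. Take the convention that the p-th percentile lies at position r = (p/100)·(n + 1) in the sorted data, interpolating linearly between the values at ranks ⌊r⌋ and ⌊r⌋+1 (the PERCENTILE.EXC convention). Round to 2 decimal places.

Sorted: 221, 250, 258, 259, 263, 289, 295, 302, 353, 354, 355, 364, 365, 380, 393, 396, 403, 429, 468, 477, 495.
n = 21.
r = (75/100)·(21 + 1) = 16.5.
Rank 16 is 396 and rank 17 is 403.
Interpolate: 396 + 0.5·(403 − 396) = 396 + 0.5·7 = 399.5.

399.50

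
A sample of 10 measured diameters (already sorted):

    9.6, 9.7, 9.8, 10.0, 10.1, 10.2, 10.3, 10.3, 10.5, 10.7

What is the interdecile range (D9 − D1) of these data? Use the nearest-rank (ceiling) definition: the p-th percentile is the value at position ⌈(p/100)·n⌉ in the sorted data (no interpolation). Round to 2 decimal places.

0.90

n = 10.
P10: rank ⌈10/100·10⌉ = 1 → 9.6.
P90: rank ⌈90/100·10⌉ = 9 → 10.5.
Difference: 10.5 − 9.6 = 0.9.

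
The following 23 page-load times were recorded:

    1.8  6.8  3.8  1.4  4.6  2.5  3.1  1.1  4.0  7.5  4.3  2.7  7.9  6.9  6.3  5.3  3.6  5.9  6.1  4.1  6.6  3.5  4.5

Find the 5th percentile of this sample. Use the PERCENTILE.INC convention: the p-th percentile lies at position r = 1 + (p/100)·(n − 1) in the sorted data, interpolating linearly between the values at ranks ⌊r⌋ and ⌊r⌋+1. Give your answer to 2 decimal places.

Sorted: 1.1, 1.4, 1.8, 2.5, 2.7, 3.1, 3.5, 3.6, 3.8, 4.0, 4.1, 4.3, 4.5, 4.6, 5.3, 5.9, 6.1, 6.3, 6.6, 6.8, 6.9, 7.5, 7.9.
n = 23.
r = 1 + (5/100)·(23 − 1) = 1 + 1.1 = 2.1.
Rank 2 is 1.4 and rank 3 is 1.8.
Interpolate: 1.4 + 0.1·(1.8 − 1.4) = 1.4 + 0.1·0.4 = 1.44.

1.44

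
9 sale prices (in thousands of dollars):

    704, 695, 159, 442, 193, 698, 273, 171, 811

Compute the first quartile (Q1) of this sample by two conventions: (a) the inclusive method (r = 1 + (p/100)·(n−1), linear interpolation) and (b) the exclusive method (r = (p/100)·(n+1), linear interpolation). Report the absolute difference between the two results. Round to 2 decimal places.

Sorted: 159, 171, 193, 273, 442, 695, 698, 704, 811.
n = 9.
(a) r = 3 → value at rank 3 = 193.
(b) r = 2.5; between ranks 2 (171) and 3 (193): 182.
|193 − 182| = 11.

11.00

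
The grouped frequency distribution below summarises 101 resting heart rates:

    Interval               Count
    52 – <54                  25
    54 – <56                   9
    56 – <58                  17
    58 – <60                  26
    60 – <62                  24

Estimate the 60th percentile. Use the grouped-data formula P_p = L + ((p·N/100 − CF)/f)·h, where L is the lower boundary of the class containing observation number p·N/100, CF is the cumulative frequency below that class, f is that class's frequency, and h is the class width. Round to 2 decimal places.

58.74

N = 101; target position k = 60/100 · 101 = 60.6.
Cumulative frequencies: 25, 34, 51, 77, 101.
Observation 60.6 falls in the class 58 – <60.
L = 58, CF = 51, f = 26, h = 2.
P60 = 58 + ((60.6 − 51)/26)·2 = 58 + 0.738462 = 58.7385.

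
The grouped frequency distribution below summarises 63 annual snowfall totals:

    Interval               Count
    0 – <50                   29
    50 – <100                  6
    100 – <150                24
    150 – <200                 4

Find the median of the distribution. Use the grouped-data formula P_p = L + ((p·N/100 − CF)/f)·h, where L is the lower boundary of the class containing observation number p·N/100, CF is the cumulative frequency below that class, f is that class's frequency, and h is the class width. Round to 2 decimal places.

70.83

N = 63; target position k = 50/100 · 63 = 31.5.
Cumulative frequencies: 29, 35, 59, 63.
Observation 31.5 falls in the class 50 – <100.
L = 50, CF = 29, f = 6, h = 50.
P50 = 50 + ((31.5 − 29)/6)·50 = 50 + 20.8333 = 70.8333.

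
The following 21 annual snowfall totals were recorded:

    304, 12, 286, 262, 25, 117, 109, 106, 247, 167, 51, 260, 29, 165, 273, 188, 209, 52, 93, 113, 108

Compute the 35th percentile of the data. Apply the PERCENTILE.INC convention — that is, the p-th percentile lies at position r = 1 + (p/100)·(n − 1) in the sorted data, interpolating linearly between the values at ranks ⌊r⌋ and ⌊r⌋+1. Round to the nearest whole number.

108

Sorted: 12, 25, 29, 51, 52, 93, 106, 108, 109, 113, 117, 165, 167, 188, 209, 247, 260, 262, 273, 286, 304.
n = 21.
r = 1 + (35/100)·(21 − 1) = 1 + 7 = 8.
r is an integer, so P35 is the value at rank 8: 108.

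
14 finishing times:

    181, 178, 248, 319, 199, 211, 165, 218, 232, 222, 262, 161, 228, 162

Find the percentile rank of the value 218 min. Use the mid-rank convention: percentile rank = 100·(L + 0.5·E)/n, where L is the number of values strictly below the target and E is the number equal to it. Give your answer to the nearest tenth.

53.6

Sorted: 161, 162, 165, 178, 181, 199, 211, 218, 222, 228, 232, 248, 262, 319.
Count below 218: L = 7; count equal: E = 1; n = 14.
Percentile rank = 100·(7 + 0.5·1)/14 = 100·7.5/14 = 53.57.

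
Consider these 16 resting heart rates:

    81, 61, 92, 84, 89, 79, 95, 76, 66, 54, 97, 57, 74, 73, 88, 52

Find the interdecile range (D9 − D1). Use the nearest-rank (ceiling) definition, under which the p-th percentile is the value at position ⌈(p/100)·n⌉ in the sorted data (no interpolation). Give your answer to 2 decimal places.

Sorted: 52, 54, 57, 61, 66, 73, 74, 76, 79, 81, 84, 88, 89, 92, 95, 97.
n = 16.
P10: rank ⌈10/100·16⌉ = 2 → 54.
P90: rank ⌈90/100·16⌉ = 15 → 95.
Difference: 95 − 54 = 41.

41.00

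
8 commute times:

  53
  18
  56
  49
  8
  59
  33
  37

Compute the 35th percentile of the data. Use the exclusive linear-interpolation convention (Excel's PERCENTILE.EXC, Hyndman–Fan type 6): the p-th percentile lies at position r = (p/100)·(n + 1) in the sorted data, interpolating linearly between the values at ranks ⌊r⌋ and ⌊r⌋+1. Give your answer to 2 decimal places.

Sorted: 8, 18, 33, 37, 49, 53, 56, 59.
n = 8.
r = (35/100)·(8 + 1) = 3.15.
Rank 3 is 33 and rank 4 is 37.
Interpolate: 33 + 0.15·(37 − 33) = 33 + 0.15·4 = 33.6.

33.60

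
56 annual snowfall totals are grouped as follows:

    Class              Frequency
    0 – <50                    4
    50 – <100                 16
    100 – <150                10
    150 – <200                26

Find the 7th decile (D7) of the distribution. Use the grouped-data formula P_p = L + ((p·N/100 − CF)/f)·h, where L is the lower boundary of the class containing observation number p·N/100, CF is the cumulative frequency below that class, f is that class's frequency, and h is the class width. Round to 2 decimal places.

N = 56; target position k = 70/100 · 56 = 39.2.
Cumulative frequencies: 4, 20, 30, 56.
Observation 39.2 falls in the class 150 – <200.
L = 150, CF = 30, f = 26, h = 50.
P70 = 150 + ((39.2 − 30)/26)·50 = 150 + 17.6923 = 167.692.

167.69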